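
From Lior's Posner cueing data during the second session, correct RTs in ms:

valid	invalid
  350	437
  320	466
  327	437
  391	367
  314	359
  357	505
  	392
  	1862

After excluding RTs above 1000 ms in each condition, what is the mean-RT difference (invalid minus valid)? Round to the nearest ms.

80 ms

invalid: exclude 1862
M(valid) = 2059/6 = 343.167
M(invalid) = 2963/7 = 423.286
Difference = 423.286 − 343.167 = 80.119 ms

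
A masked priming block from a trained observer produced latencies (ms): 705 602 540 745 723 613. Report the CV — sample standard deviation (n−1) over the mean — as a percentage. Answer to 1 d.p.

12.4%

n = 6, Σ = 3928, M = 654.6667
Σ(x−M)² = 33021.333; s = √(33021.333/5) = 81.2666
CV = 81.2666 / 654.6667 = 0.12413 = 12.413%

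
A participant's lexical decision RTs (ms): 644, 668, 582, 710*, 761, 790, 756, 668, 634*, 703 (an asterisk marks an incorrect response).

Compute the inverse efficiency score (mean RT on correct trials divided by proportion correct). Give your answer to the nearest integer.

871 ms

Correct trials (n=8): 644, 668, 582, 761, 790, 756, 668, 703
Mean correct RT = 5572/8 = 696.5000 ms
Proportion correct = 8/10
IES = 696.5000 / (8/10) = 870.625 ms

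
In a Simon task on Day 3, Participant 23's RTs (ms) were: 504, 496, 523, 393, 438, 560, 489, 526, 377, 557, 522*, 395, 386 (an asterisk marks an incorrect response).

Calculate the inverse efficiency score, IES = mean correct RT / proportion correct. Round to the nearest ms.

510 ms

Correct trials (n=12): 504, 496, 523, 393, 438, 560, 489, 526, 377, 557, 395, 386
Mean correct RT = 5644/12 = 470.3333 ms
Proportion correct = 12/13
IES = 470.3333 / (12/13) = 509.528 ms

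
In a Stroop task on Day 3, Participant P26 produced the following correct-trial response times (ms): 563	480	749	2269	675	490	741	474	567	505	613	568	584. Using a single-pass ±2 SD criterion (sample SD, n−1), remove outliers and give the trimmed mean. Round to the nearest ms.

n = 13, ΣRT = 9278, M = 713.692
Σ(x−M)² = 2720538.77; s = √(2720538.77/12) = 476.142
Cutoffs: 713.692 ± 2·476.142 → [-238.6, 1666.0]
Outside: 2269 → excluded.
Retained (n=12): Σ = 7009, mean = 7009/12 = 584.083

584 ms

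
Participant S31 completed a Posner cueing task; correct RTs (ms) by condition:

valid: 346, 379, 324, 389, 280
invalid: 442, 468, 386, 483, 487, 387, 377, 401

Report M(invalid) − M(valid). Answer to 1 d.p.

M(valid) = 1718/5 = 343.600
M(invalid) = 3431/8 = 428.875
Difference = 428.875 − 343.600 = 85.275 ms

85.3 ms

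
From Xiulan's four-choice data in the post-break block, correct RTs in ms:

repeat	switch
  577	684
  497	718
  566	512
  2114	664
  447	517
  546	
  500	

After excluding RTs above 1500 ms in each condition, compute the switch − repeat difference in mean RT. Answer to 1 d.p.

repeat: exclude 2114
M(repeat) = 3133/6 = 522.167
M(switch) = 3095/5 = 619.000
Difference = 619.000 − 522.167 = 96.833 ms

96.8 ms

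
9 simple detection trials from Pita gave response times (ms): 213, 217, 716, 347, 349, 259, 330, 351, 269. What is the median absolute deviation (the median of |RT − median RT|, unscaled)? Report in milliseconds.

61 ms

Sorted: 213, 217, 259, 269, 330, 347, 349, 351, 716 → median = 330
|x − 330|: 117, 113, 386, 17, 19, 71, 0, 21, 61
Sorted deviations: 0, 17, 19, 21, 61, 71, 113, 117, 386 → MAD = 61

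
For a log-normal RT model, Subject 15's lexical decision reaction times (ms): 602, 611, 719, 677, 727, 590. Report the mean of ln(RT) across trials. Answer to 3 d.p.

ln(RT): 6.4003, 6.4151, 6.5779, 6.5177, 6.5889, 6.3801
Σ ln(RT) = 38.8799
Mean = 38.8799/6 = 6.47999

6.480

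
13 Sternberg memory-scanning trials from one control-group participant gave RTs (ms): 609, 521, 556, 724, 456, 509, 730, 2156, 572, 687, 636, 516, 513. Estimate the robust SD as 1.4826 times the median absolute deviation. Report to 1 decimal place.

Sorted: 456, 509, 513, 516, 521, 556, 572, 609, 636, 687, 724, 730, 2156 → median = 572
|x − 572| sorted: 0, 16, 37, 51, 56, 59, 63, 64, 115, 116, 152, 158, 1584 → MAD = 63
Robust SD ≈ 1.4826 × 63 = 93.404

93.4 ms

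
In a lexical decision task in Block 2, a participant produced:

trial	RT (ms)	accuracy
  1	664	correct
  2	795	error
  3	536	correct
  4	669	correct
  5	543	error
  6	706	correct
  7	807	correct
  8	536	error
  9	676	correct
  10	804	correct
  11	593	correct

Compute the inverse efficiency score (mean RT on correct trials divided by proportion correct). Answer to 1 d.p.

Correct trials (n=8): 664, 536, 669, 706, 807, 676, 804, 593
Mean correct RT = 5455/8 = 681.8750 ms
Proportion correct = 8/11
IES = 681.8750 / (8/11) = 937.578 ms

937.6 ms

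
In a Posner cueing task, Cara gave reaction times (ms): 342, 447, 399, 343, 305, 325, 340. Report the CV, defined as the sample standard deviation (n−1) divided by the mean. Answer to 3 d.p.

n = 7, Σ = 2501, M = 357.2857
Σ(x−M)² = 14301.429; s = √(14301.429/6) = 48.8218
CV = 48.8218 / 357.2857 = 0.13665

0.137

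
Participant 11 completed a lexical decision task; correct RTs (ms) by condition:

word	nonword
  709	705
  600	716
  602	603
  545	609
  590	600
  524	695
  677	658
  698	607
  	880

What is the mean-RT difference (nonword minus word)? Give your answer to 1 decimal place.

M(word) = 4945/8 = 618.125
M(nonword) = 6073/9 = 674.778
Difference = 674.778 − 618.125 = 56.653 ms

56.7 ms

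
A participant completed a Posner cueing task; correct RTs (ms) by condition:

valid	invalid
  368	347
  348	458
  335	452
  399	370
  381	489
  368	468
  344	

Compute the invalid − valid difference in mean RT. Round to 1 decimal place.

M(valid) = 2543/7 = 363.286
M(invalid) = 2584/6 = 430.667
Difference = 430.667 − 363.286 = 67.381 ms

67.4 ms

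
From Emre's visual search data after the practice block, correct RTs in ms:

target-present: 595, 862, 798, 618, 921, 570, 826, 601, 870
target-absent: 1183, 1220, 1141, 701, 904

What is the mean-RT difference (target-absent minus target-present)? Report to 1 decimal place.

M(target-present) = 6661/9 = 740.111
M(target-absent) = 5149/5 = 1029.800
Difference = 1029.800 − 740.111 = 289.689 ms

289.7 ms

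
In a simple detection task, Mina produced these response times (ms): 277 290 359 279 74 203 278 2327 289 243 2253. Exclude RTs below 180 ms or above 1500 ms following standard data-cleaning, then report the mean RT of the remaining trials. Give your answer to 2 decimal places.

277.25 ms

Excluded: 74, 2253, 2327
Retained (n=8): Σ = 2218
Mean = 2218/8 = 277.2500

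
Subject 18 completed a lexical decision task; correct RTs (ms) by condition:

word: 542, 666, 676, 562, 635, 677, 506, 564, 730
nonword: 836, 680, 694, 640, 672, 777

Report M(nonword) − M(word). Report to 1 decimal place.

98.9 ms

M(word) = 5558/9 = 617.556
M(nonword) = 4299/6 = 716.500
Difference = 716.500 − 617.556 = 98.944 ms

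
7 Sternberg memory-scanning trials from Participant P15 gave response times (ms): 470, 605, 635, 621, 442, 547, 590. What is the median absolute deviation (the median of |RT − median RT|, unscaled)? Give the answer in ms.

43 ms

Sorted: 442, 470, 547, 590, 605, 621, 635 → median = 590
|x − 590|: 120, 15, 45, 31, 148, 43, 0
Sorted deviations: 0, 15, 31, 43, 45, 120, 148 → MAD = 43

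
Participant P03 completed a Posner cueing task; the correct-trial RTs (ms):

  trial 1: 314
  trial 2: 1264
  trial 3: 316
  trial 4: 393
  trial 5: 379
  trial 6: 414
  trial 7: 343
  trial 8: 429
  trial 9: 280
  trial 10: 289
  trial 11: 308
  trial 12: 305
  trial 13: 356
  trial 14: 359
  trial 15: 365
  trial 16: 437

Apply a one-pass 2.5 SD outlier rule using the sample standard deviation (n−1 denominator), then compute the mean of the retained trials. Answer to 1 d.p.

n = 16, ΣRT = 6551, M = 409.438
Σ(x−M)² = 814719.94; s = √(814719.94/15) = 233.055
Cutoffs: 409.438 ± 2.5·233.055 → [-173.2, 992.1]
Outside: 1264 → excluded.
Retained (n=15): Σ = 5287, mean = 5287/15 = 352.467

352.5 ms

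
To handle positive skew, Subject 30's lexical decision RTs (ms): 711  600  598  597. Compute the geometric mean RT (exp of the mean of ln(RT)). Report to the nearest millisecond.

ln(RT): 6.5667, 6.3969, 6.3936, 6.3919
Mean ln(RT) = 25.7491/4 = 6.43728
Geometric mean = exp(6.43728) = 624.70 ms

625 ms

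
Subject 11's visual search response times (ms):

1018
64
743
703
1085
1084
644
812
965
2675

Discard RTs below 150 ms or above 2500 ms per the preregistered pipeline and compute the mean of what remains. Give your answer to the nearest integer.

Excluded: 64, 2675
Retained (n=8): Σ = 7054
Mean = 7054/8 = 881.7500

882 ms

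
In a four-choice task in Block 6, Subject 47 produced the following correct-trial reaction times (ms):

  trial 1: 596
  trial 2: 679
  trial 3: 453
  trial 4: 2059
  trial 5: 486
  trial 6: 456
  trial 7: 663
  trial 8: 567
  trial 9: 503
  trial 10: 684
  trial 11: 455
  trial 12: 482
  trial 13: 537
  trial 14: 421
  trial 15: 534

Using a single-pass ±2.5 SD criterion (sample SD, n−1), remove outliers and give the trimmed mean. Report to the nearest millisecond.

n = 15, ΣRT = 9575, M = 638.333
Σ(x−M)² = 2265075.33; s = √(2265075.33/14) = 402.233
Cutoffs: 638.333 ± 2.5·402.233 → [-367.2, 1643.9]
Outside: 2059 → excluded.
Retained (n=14): Σ = 7516, mean = 7516/14 = 536.857

537 ms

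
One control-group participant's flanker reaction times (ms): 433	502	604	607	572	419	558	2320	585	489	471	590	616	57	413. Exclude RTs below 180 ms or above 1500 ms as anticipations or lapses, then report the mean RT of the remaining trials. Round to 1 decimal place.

Excluded: 57, 2320
Retained (n=13): Σ = 6859
Mean = 6859/13 = 527.6154

527.6 ms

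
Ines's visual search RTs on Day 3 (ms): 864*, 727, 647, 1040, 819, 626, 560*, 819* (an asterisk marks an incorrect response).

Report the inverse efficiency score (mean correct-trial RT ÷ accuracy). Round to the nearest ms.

Correct trials (n=5): 727, 647, 1040, 819, 626
Mean correct RT = 3859/5 = 771.8000 ms
Proportion correct = 5/8
IES = 771.8000 / (5/8) = 1234.880 ms

1235 ms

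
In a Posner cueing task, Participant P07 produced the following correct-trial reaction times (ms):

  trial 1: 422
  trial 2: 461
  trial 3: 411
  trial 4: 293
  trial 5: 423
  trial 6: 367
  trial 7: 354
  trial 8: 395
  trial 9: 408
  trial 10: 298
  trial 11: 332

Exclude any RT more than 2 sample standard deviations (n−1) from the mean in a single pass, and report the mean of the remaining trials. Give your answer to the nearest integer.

n = 11, ΣRT = 4164, M = 378.545
Σ(x−M)² = 29562.73; s = √(29562.73/10) = 54.372
Cutoffs: 378.545 ± 2·54.372 → [269.8, 487.3]
No RTs fall outside the cutoffs; all 11 retained. Mean = 4164/11 = 378.545

379 ms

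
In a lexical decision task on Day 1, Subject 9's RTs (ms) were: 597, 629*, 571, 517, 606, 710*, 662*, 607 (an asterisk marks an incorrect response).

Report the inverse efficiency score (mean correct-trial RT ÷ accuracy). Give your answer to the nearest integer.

Correct trials (n=5): 597, 571, 517, 606, 607
Mean correct RT = 2898/5 = 579.6000 ms
Proportion correct = 5/8
IES = 579.6000 / (5/8) = 927.360 ms

927 ms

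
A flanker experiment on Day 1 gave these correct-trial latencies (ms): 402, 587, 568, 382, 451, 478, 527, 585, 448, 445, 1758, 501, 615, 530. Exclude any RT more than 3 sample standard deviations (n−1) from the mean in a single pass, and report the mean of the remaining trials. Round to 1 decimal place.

501.5 ms

n = 14, ΣRT = 8277, M = 591.214
Σ(x−M)² = 1532498.36; s = √(1532498.36/13) = 343.343
Cutoffs: 591.214 ± 3·343.343 → [-438.8, 1621.2]
Outside: 1758 → excluded.
Retained (n=13): Σ = 6519, mean = 6519/13 = 501.462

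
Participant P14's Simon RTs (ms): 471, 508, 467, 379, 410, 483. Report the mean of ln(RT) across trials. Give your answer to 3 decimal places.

6.111

ln(RT): 6.1549, 6.2305, 6.1463, 5.9375, 6.0162, 6.1800
Σ ln(RT) = 36.6654
Mean = 36.6654/6 = 6.11090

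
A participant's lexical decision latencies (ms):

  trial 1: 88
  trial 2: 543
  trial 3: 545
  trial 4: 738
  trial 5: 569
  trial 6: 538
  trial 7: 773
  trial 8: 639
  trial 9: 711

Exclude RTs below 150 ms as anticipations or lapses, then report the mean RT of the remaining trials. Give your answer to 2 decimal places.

632.00 ms

Excluded: 88
Retained (n=8): Σ = 5056
Mean = 5056/8 = 632.0000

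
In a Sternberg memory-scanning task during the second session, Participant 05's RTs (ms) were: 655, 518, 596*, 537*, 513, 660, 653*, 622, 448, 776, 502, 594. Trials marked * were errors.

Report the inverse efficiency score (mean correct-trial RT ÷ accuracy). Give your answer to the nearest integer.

Correct trials (n=9): 655, 518, 513, 660, 622, 448, 776, 502, 594
Mean correct RT = 5288/9 = 587.5556 ms
Proportion correct = 9/12
IES = 587.5556 / (9/12) = 783.407 ms

783 ms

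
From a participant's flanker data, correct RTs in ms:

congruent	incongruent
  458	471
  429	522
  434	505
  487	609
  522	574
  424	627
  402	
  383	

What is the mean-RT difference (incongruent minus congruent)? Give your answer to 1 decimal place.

109.0 ms

M(congruent) = 3539/8 = 442.375
M(incongruent) = 3308/6 = 551.333
Difference = 551.333 − 442.375 = 108.958 ms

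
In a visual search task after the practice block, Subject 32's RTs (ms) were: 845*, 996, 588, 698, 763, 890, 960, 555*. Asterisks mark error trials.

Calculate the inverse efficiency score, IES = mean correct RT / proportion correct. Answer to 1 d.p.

1087.8 ms

Correct trials (n=6): 996, 588, 698, 763, 890, 960
Mean correct RT = 4895/6 = 815.8333 ms
Proportion correct = 6/8
IES = 815.8333 / (6/8) = 1087.778 ms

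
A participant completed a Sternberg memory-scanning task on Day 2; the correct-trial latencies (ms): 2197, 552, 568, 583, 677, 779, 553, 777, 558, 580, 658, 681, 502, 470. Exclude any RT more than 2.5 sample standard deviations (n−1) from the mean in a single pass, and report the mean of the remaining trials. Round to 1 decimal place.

610.6 ms

n = 14, ΣRT = 10135, M = 723.929
Σ(x−M)² = 2449110.93; s = √(2449110.93/13) = 434.043
Cutoffs: 723.929 ± 2.5·434.043 → [-361.2, 1809.0]
Outside: 2197 → excluded.
Retained (n=13): Σ = 7938, mean = 7938/13 = 610.615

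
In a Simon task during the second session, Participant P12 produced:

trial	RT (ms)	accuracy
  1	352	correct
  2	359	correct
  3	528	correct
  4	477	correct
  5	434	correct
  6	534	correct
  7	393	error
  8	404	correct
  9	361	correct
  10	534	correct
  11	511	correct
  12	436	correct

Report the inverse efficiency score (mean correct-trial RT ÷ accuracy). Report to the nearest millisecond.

Correct trials (n=11): 352, 359, 528, 477, 434, 534, 404, 361, 534, 511, 436
Mean correct RT = 4930/11 = 448.1818 ms
Proportion correct = 11/12
IES = 448.1818 / (11/12) = 488.926 ms

489 ms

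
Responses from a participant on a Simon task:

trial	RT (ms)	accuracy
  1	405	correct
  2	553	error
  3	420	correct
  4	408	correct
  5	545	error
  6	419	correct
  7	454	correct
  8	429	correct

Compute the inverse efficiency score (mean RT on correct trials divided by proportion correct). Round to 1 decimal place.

Correct trials (n=6): 405, 420, 408, 419, 454, 429
Mean correct RT = 2535/6 = 422.5000 ms
Proportion correct = 6/8
IES = 422.5000 / (6/8) = 563.333 ms

563.3 ms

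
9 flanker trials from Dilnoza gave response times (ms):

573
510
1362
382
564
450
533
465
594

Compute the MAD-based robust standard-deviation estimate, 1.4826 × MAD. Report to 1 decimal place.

Sorted: 382, 450, 465, 510, 533, 564, 573, 594, 1362 → median = 533
|x − 533| sorted: 0, 23, 31, 40, 61, 68, 83, 151, 829 → MAD = 61
Robust SD ≈ 1.4826 × 61 = 90.439

90.4 ms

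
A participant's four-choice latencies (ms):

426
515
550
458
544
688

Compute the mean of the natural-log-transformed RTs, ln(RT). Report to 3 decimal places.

6.261

ln(RT): 6.0544, 6.2442, 6.3099, 6.1269, 6.2989, 6.5338
Σ ln(RT) = 37.5681
Mean = 37.5681/6 = 6.26136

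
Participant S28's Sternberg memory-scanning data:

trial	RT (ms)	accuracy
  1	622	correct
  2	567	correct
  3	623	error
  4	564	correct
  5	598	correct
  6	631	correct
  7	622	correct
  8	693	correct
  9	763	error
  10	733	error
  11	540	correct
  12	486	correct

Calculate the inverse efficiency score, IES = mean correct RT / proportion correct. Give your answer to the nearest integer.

789 ms

Correct trials (n=9): 622, 567, 564, 598, 631, 622, 693, 540, 486
Mean correct RT = 5323/9 = 591.4444 ms
Proportion correct = 9/12
IES = 591.4444 / (9/12) = 788.593 ms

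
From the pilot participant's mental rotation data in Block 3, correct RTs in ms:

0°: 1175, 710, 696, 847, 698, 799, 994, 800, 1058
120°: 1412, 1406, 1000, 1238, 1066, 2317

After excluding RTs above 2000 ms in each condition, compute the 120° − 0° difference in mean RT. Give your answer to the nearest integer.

360 ms

120°: exclude 2317
M(0°) = 7777/9 = 864.111
M(120°) = 6122/5 = 1224.400
Difference = 1224.400 − 864.111 = 360.289 ms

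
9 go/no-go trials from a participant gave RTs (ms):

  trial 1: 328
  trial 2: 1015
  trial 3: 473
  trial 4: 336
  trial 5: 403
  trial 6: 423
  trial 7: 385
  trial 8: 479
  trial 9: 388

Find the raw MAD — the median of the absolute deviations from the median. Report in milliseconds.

67 ms

Sorted: 328, 336, 385, 388, 403, 423, 473, 479, 1015 → median = 403
|x − 403|: 75, 612, 70, 67, 0, 20, 18, 76, 15
Sorted deviations: 0, 15, 18, 20, 67, 70, 75, 76, 612 → MAD = 67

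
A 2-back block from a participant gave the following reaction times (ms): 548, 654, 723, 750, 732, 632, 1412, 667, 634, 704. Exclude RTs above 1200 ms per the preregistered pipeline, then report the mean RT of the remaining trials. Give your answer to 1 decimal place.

671.6 ms

Excluded: 1412
Retained (n=9): Σ = 6044
Mean = 6044/9 = 671.5556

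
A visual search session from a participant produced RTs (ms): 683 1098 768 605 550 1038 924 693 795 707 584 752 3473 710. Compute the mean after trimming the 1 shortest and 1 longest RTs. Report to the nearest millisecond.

Sorted: 550, 584, 605, 683, 693, 707, 710, 752, 768, 795, 924, 1038, 1098, 3473
Drop lowest 1 (550) and highest 1 (3473)
Remaining (n=12): Σ = 9357, mean = 9357/12 = 779.750

780 ms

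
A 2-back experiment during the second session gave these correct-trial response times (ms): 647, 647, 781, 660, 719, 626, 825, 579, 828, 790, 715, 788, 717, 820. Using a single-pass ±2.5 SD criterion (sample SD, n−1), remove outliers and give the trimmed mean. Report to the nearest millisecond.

724 ms

n = 14, ΣRT = 10142, M = 724.429
Σ(x−M)² = 88669.43; s = √(88669.43/13) = 82.588
Cutoffs: 724.429 ± 2.5·82.588 → [518.0, 930.9]
No RTs fall outside the cutoffs; all 14 retained. Mean = 10142/14 = 724.429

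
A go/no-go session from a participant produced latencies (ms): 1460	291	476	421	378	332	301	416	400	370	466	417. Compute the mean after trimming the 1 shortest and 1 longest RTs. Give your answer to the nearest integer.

398 ms

Sorted: 291, 301, 332, 370, 378, 400, 416, 417, 421, 466, 476, 1460
Drop lowest 1 (291) and highest 1 (1460)
Remaining (n=10): Σ = 3977, mean = 3977/10 = 397.700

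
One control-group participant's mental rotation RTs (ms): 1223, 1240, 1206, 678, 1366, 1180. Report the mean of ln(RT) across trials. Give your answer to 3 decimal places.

7.023

ln(RT): 7.1091, 7.1229, 7.0951, 6.5191, 7.2196, 7.0733
Σ ln(RT) = 42.1391
Mean = 42.1391/6 = 7.02318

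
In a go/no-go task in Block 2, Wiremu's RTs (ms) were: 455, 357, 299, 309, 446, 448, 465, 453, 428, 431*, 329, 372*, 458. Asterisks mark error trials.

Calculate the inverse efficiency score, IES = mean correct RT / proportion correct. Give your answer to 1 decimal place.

477.8 ms

Correct trials (n=11): 455, 357, 299, 309, 446, 448, 465, 453, 428, 329, 458
Mean correct RT = 4447/11 = 404.2727 ms
Proportion correct = 11/13
IES = 404.2727 / (11/13) = 477.777 ms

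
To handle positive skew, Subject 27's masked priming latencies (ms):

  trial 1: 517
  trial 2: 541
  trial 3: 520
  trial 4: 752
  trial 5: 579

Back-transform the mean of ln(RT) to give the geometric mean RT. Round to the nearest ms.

576 ms

ln(RT): 6.2480, 6.2934, 6.2538, 6.6227, 6.3613
Mean ln(RT) = 31.7793/5 = 6.35587
Geometric mean = exp(6.35587) = 575.86 ms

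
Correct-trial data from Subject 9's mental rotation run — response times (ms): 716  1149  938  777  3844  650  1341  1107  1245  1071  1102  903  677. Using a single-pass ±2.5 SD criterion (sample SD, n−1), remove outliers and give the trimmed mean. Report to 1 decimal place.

n = 13, ΣRT = 15520, M = 1193.846
Σ(x−M)² = 8195711.69; s = √(8195711.69/12) = 826.424
Cutoffs: 1193.846 ± 2.5·826.424 → [-872.2, 3259.9]
Outside: 3844 → excluded.
Retained (n=12): Σ = 11676, mean = 11676/12 = 973.000

973.0 ms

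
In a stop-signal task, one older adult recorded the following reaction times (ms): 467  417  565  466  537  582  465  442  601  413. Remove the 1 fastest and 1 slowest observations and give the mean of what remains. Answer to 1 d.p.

Sorted: 413, 417, 442, 465, 466, 467, 537, 565, 582, 601
Drop lowest 1 (413) and highest 1 (601)
Remaining (n=8): Σ = 3941, mean = 3941/8 = 492.625

492.6 ms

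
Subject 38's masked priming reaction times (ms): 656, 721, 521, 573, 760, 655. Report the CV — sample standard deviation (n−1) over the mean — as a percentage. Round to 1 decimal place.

13.8%

n = 6, Σ = 3886, M = 647.6667
Σ(x−M)² = 39739.333; s = √(39739.333/5) = 89.1508
CV = 89.1508 / 647.6667 = 0.13765 = 13.765%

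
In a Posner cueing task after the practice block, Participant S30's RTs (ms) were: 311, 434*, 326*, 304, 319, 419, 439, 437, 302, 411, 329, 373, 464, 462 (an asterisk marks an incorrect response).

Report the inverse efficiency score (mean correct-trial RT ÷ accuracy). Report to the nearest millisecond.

444 ms

Correct trials (n=12): 311, 304, 319, 419, 439, 437, 302, 411, 329, 373, 464, 462
Mean correct RT = 4570/12 = 380.8333 ms
Proportion correct = 12/14
IES = 380.8333 / (12/14) = 444.306 ms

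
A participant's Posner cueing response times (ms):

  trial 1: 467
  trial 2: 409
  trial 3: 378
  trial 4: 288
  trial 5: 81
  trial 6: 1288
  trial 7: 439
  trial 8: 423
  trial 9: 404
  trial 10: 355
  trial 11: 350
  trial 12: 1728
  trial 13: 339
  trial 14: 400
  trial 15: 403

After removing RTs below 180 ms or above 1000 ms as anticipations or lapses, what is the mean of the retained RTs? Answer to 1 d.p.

387.9 ms

Excluded: 81, 1288, 1728
Retained (n=12): Σ = 4655
Mean = 4655/12 = 387.9167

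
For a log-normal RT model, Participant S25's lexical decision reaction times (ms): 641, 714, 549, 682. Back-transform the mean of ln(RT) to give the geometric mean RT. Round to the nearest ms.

643 ms

ln(RT): 6.4630, 6.5709, 6.3081, 6.5250
Mean ln(RT) = 25.8670/4 = 6.46676
Geometric mean = exp(6.46676) = 643.40 ms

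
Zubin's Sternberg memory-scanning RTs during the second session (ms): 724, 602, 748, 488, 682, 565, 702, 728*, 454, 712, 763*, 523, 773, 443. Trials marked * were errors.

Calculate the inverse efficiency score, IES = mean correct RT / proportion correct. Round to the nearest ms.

721 ms

Correct trials (n=12): 724, 602, 748, 488, 682, 565, 702, 454, 712, 523, 773, 443
Mean correct RT = 7416/12 = 618.0000 ms
Proportion correct = 12/14
IES = 618.0000 / (12/14) = 721.000 ms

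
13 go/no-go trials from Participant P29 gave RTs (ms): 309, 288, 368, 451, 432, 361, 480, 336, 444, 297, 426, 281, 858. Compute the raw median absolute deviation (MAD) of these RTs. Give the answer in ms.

Sorted: 281, 288, 297, 309, 336, 361, 368, 426, 432, 444, 451, 480, 858 → median = 368
|x − 368|: 59, 80, 0, 83, 64, 7, 112, 32, 76, 71, 58, 87, 490
Sorted deviations: 0, 7, 32, 58, 59, 64, 71, 76, 80, 83, 87, 112, 490 → MAD = 71

71 ms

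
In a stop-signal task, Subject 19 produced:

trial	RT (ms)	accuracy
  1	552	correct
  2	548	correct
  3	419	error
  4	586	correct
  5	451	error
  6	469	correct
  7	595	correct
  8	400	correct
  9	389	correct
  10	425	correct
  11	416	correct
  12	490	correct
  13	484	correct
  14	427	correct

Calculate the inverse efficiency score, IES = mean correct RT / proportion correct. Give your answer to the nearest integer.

562 ms

Correct trials (n=12): 552, 548, 586, 469, 595, 400, 389, 425, 416, 490, 484, 427
Mean correct RT = 5781/12 = 481.7500 ms
Proportion correct = 12/14
IES = 481.7500 / (12/14) = 562.042 ms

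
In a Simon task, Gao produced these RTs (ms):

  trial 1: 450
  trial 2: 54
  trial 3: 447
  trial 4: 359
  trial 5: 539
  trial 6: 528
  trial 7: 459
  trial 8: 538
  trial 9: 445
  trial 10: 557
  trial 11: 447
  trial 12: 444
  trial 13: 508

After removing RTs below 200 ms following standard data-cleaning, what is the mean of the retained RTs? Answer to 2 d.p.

476.75 ms

Excluded: 54
Retained (n=12): Σ = 5721
Mean = 5721/12 = 476.7500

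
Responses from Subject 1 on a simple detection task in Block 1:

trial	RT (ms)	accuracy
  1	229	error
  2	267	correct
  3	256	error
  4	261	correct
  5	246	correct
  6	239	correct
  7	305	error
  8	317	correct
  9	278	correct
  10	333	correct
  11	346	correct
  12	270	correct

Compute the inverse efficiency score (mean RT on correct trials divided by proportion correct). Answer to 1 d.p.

378.8 ms

Correct trials (n=9): 267, 261, 246, 239, 317, 278, 333, 346, 270
Mean correct RT = 2557/9 = 284.1111 ms
Proportion correct = 9/12
IES = 284.1111 / (9/12) = 378.815 ms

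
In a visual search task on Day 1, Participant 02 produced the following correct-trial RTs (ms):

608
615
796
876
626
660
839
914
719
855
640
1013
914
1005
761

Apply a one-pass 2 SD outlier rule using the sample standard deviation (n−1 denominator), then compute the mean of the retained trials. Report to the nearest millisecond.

n = 15, ΣRT = 11841, M = 789.400
Σ(x−M)² = 276685.60; s = √(276685.60/14) = 140.582
Cutoffs: 789.400 ± 2·140.582 → [508.2, 1070.6]
No RTs fall outside the cutoffs; all 15 retained. Mean = 11841/15 = 789.400

789 ms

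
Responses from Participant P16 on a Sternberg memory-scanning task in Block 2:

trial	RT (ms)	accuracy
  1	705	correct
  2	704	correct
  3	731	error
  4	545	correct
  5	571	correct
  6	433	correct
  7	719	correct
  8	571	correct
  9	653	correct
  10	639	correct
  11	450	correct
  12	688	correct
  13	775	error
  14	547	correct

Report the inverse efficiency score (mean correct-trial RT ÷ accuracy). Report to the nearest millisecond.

Correct trials (n=12): 705, 704, 545, 571, 433, 719, 571, 653, 639, 450, 688, 547
Mean correct RT = 7225/12 = 602.0833 ms
Proportion correct = 12/14
IES = 602.0833 / (12/14) = 702.431 ms

702 ms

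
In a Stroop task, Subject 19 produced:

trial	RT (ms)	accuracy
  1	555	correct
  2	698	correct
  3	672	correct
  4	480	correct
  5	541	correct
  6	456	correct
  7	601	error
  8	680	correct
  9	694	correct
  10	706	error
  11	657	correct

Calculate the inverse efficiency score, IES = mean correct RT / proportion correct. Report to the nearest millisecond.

Correct trials (n=9): 555, 698, 672, 480, 541, 456, 680, 694, 657
Mean correct RT = 5433/9 = 603.6667 ms
Proportion correct = 9/11
IES = 603.6667 / (9/11) = 737.815 ms

738 ms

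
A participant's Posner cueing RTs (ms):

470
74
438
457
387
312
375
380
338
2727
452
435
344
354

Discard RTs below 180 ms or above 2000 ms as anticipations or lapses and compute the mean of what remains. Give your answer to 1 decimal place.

395.2 ms

Excluded: 74, 2727
Retained (n=12): Σ = 4742
Mean = 4742/12 = 395.1667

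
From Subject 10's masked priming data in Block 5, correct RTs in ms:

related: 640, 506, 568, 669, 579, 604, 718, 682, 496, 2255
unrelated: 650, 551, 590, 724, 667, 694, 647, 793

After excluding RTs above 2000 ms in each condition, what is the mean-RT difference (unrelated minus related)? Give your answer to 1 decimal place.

57.6 ms

related: exclude 2255
M(related) = 5462/9 = 606.889
M(unrelated) = 5316/8 = 664.500
Difference = 664.500 − 606.889 = 57.611 ms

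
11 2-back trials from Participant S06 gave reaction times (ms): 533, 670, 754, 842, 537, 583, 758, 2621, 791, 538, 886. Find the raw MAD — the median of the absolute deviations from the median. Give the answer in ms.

Sorted: 533, 537, 538, 583, 670, 754, 758, 791, 842, 886, 2621 → median = 754
|x − 754|: 221, 84, 0, 88, 217, 171, 4, 1867, 37, 216, 132
Sorted deviations: 0, 4, 37, 84, 88, 132, 171, 216, 217, 221, 1867 → MAD = 132

132 ms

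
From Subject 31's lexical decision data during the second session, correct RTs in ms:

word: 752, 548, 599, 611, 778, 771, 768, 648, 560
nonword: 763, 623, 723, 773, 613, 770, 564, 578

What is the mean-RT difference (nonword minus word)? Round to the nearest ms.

M(word) = 6035/9 = 670.556
M(nonword) = 5407/8 = 675.875
Difference = 675.875 − 670.556 = 5.319 ms

5 ms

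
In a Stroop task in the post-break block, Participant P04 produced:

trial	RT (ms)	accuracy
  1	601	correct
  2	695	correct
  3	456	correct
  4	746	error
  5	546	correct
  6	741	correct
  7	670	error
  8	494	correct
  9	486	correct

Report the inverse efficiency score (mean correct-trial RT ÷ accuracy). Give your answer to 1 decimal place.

Correct trials (n=7): 601, 695, 456, 546, 741, 494, 486
Mean correct RT = 4019/7 = 574.1429 ms
Proportion correct = 7/9
IES = 574.1429 / (7/9) = 738.184 ms

738.2 ms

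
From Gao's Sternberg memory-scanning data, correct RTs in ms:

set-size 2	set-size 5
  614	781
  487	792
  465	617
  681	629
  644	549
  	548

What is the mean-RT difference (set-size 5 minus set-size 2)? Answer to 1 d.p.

M(set-size 2) = 2891/5 = 578.200
M(set-size 5) = 3916/6 = 652.667
Difference = 652.667 − 578.200 = 74.467 ms

74.5 ms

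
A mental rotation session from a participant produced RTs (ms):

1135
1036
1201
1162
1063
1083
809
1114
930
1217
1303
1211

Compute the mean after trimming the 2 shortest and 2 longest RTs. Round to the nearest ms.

Sorted: 809, 930, 1036, 1063, 1083, 1114, 1135, 1162, 1201, 1211, 1217, 1303
Drop lowest 2 (809, 930) and highest 2 (1217, 1303)
Remaining (n=8): Σ = 9005, mean = 9005/8 = 1125.625

1126 ms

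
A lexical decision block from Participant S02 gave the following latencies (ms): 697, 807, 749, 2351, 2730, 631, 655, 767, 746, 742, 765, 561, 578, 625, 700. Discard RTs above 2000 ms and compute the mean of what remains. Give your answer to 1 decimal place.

Excluded: 2351, 2730
Retained (n=13): Σ = 9023
Mean = 9023/13 = 694.0769

694.1 ms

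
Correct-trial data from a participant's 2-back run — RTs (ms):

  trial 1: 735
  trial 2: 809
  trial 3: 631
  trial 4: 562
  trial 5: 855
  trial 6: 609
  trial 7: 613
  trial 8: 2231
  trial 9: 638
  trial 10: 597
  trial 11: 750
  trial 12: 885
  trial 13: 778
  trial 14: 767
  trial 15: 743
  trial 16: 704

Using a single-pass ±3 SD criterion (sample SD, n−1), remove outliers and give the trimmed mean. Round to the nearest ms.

n = 16, ΣRT = 12907, M = 806.688
Σ(x−M)² = 2302247.44; s = √(2302247.44/15) = 391.769
Cutoffs: 806.688 ± 3·391.769 → [-368.6, 1982.0]
Outside: 2231 → excluded.
Retained (n=15): Σ = 10676, mean = 10676/15 = 711.733

712 ms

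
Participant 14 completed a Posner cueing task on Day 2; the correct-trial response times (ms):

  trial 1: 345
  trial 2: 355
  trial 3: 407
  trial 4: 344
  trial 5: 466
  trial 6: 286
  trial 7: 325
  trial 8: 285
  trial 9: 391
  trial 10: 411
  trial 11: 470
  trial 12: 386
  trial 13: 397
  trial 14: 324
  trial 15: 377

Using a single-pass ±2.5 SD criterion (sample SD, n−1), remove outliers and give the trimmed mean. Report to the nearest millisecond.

371 ms

n = 15, ΣRT = 5569, M = 371.267
Σ(x−M)² = 43664.93; s = √(43664.93/14) = 55.847
Cutoffs: 371.267 ± 2.5·55.847 → [231.6, 510.9]
No RTs fall outside the cutoffs; all 15 retained. Mean = 5569/15 = 371.267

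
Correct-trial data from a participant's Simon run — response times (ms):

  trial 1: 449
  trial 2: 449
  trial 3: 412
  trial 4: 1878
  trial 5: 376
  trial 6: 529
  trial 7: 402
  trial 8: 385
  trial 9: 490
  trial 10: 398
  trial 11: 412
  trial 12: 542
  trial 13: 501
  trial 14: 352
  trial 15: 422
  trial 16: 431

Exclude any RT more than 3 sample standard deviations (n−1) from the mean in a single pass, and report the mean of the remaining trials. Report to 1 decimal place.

n = 16, ΣRT = 8428, M = 526.750
Σ(x−M)² = 1992189.00; s = √(1992189.00/15) = 364.435
Cutoffs: 526.750 ± 3·364.435 → [-566.6, 1620.1]
Outside: 1878 → excluded.
Retained (n=15): Σ = 6550, mean = 6550/15 = 436.667

436.7 ms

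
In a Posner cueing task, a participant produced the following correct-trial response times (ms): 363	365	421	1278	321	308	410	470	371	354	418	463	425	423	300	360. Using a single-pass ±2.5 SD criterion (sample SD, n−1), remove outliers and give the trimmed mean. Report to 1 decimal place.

384.8 ms

n = 16, ΣRT = 7050, M = 440.625
Σ(x−M)² = 787221.75; s = √(787221.75/15) = 229.088
Cutoffs: 440.625 ± 2.5·229.088 → [-132.1, 1013.3]
Outside: 1278 → excluded.
Retained (n=15): Σ = 5772, mean = 5772/15 = 384.800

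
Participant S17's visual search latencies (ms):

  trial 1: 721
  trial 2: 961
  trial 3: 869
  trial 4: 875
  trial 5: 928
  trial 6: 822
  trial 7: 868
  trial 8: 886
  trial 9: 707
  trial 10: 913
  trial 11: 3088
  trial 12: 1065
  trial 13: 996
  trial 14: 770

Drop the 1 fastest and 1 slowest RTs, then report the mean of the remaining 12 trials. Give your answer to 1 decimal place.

Sorted: 707, 721, 770, 822, 868, 869, 875, 886, 913, 928, 961, 996, 1065, 3088
Drop lowest 1 (707) and highest 1 (3088)
Remaining (n=12): Σ = 10674, mean = 10674/12 = 889.500

889.5 ms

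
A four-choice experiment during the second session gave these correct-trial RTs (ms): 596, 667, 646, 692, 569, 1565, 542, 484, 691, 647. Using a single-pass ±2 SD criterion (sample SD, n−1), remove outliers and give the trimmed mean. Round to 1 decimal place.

614.9 ms

n = 10, ΣRT = 7099, M = 709.900
Σ(x−M)² = 853800.90; s = √(853800.90/9) = 308.004
Cutoffs: 709.900 ± 2·308.004 → [93.9, 1325.9]
Outside: 1565 → excluded.
Retained (n=9): Σ = 5534, mean = 5534/9 = 614.889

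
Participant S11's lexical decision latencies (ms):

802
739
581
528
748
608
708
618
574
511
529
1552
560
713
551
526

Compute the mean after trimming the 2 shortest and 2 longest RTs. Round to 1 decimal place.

Sorted: 511, 526, 528, 529, 551, 560, 574, 581, 608, 618, 708, 713, 739, 748, 802, 1552
Drop lowest 2 (511, 526) and highest 2 (802, 1552)
Remaining (n=12): Σ = 7457, mean = 7457/12 = 621.417

621.4 ms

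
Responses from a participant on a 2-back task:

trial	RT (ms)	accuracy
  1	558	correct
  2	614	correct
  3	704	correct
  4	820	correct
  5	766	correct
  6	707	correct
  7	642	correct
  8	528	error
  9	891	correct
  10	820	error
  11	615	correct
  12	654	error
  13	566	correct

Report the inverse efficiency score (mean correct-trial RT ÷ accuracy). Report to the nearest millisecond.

Correct trials (n=10): 558, 614, 704, 820, 766, 707, 642, 891, 615, 566
Mean correct RT = 6883/10 = 688.3000 ms
Proportion correct = 10/13
IES = 688.3000 / (10/13) = 894.790 ms

895 ms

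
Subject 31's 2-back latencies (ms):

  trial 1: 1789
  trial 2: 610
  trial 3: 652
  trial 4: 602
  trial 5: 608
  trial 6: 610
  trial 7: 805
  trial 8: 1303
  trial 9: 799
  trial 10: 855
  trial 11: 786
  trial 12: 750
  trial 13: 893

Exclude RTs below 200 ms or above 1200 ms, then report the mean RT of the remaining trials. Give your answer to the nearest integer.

725 ms

Excluded: 1303, 1789
Retained (n=11): Σ = 7970
Mean = 7970/11 = 724.5455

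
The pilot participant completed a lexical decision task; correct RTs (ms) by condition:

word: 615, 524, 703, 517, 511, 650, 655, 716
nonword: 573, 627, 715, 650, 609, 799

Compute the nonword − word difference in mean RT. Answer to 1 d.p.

M(word) = 4891/8 = 611.375
M(nonword) = 3973/6 = 662.167
Difference = 662.167 − 611.375 = 50.792 ms

50.8 ms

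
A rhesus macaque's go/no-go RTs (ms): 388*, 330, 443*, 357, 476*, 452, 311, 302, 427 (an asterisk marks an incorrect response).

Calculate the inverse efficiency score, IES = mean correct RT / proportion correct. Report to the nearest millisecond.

Correct trials (n=6): 330, 357, 452, 311, 302, 427
Mean correct RT = 2179/6 = 363.1667 ms
Proportion correct = 6/9
IES = 363.1667 / (6/9) = 544.750 ms

545 ms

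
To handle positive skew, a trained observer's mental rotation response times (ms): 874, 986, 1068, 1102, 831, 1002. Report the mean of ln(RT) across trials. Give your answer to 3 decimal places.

ln(RT): 6.7731, 6.8937, 6.9735, 7.0049, 6.7226, 6.9098
Σ ln(RT) = 41.2775
Mean = 41.2775/6 = 6.87959

6.880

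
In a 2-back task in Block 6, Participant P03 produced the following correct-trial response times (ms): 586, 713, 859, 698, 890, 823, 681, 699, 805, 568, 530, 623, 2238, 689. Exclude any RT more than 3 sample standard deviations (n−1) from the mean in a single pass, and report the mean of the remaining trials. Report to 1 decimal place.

704.9 ms

n = 14, ΣRT = 11402, M = 814.429
Σ(x−M)² = 2335569.43; s = √(2335569.43/13) = 423.862
Cutoffs: 814.429 ± 3·423.862 → [-457.2, 2086.0]
Outside: 2238 → excluded.
Retained (n=13): Σ = 9164, mean = 9164/13 = 704.923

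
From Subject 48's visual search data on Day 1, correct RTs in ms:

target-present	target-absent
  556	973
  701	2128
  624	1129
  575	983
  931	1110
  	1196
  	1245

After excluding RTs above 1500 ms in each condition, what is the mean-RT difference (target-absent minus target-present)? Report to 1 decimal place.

target-absent: exclude 2128
M(target-present) = 3387/5 = 677.400
M(target-absent) = 6636/6 = 1106.000
Difference = 1106.000 − 677.400 = 428.600 ms

428.6 ms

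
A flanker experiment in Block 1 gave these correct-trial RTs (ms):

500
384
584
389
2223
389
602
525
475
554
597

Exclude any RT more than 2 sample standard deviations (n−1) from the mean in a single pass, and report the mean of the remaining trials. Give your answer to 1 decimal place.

499.9 ms

n = 11, ΣRT = 7222, M = 656.545
Σ(x−M)² = 2768290.73; s = √(2768290.73/10) = 526.145
Cutoffs: 656.545 ± 2·526.145 → [-395.7, 1708.8]
Outside: 2223 → excluded.
Retained (n=10): Σ = 4999, mean = 4999/10 = 499.900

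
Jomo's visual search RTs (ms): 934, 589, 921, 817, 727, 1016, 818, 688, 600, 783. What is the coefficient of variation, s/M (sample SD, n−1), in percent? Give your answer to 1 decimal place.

n = 10, Σ = 7893, M = 789.3000
Σ(x−M)² = 181404.100; s = √(181404.100/9) = 141.9719
CV = 141.9719 / 789.3000 = 0.17987 = 17.987%

18.0%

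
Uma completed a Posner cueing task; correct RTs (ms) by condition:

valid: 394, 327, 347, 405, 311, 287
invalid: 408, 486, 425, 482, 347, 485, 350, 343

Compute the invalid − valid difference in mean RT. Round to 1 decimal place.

M(valid) = 2071/6 = 345.167
M(invalid) = 3326/8 = 415.750
Difference = 415.750 − 345.167 = 70.583 ms

70.6 ms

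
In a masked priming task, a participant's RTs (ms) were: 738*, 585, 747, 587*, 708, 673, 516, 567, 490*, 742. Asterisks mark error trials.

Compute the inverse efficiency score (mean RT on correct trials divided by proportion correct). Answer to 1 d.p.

926.1 ms

Correct trials (n=7): 585, 747, 708, 673, 516, 567, 742
Mean correct RT = 4538/7 = 648.2857 ms
Proportion correct = 7/10
IES = 648.2857 / (7/10) = 926.122 ms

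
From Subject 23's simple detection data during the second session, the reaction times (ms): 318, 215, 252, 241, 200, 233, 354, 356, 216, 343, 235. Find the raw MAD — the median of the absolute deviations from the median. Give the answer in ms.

26 ms

Sorted: 200, 215, 216, 233, 235, 241, 252, 318, 343, 354, 356 → median = 241
|x − 241|: 77, 26, 11, 0, 41, 8, 113, 115, 25, 102, 6
Sorted deviations: 0, 6, 8, 11, 25, 26, 41, 77, 102, 113, 115 → MAD = 26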